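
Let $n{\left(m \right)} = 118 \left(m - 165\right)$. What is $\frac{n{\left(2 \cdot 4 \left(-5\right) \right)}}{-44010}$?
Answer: $\frac{2419}{4401} \approx 0.54965$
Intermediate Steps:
$n{\left(m \right)} = -19470 + 118 m$ ($n{\left(m \right)} = 118 \left(-165 + m\right) = -19470 + 118 m$)
$\frac{n{\left(2 \cdot 4 \left(-5\right) \right)}}{-44010} = \frac{-19470 + 118 \cdot 2 \cdot 4 \left(-5\right)}{-44010} = \left(-19470 + 118 \cdot 8 \left(-5\right)\right) \left(- \frac{1}{44010}\right) = \left(-19470 + 118 \left(-40\right)\right) \left(- \frac{1}{44010}\right) = \left(-19470 - 4720\right) \left(- \frac{1}{44010}\right) = \left(-24190\right) \left(- \frac{1}{44010}\right) = \frac{2419}{4401}$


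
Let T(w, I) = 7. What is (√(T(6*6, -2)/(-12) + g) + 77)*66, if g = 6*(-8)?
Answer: 5082 + 11*I*√1749 ≈ 5082.0 + 460.03*I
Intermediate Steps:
g = -48
(√(T(6*6, -2)/(-12) + g) + 77)*66 = (√(7/(-12) - 48) + 77)*66 = (√(7*(-1/12) - 48) + 77)*66 = (√(-7/12 - 48) + 77)*66 = (√(-583/12) + 77)*66 = (I*√1749/6 + 77)*66 = (77 + I*√1749/6)*66 = 5082 + 11*I*√1749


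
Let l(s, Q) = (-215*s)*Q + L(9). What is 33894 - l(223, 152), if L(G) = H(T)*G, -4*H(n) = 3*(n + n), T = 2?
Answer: 7321561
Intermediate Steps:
H(n) = -3*n/2 (H(n) = -3*(n + n)/4 = -3*2*n/4 = -3*n/2)
L(G) = -3*G (L(G) = (-3/2*2)*G = -3*G)
l(s, Q) = -27 - 215*Q*s (l(s, Q) = (-215*s)*Q - 3*9 = -215*Q*s - 27 = -27 - 215*Q*s)
33894 - l(223, 152) = 33894 - (-27 - 215*152*223) = 33894 - (-27 - 7287640) = 33894 - 1*(-7287667) = 33894 + 7287667 = 7321561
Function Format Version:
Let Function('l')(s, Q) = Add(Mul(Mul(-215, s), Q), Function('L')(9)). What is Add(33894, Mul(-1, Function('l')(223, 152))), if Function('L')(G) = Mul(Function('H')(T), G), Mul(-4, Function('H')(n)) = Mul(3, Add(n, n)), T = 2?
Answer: 7321561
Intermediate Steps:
Function('H')(n) = Mul(Rational(-3, 2), n) (Function('H')(n) = Mul(Rational(-1, 4), Mul(3, Add(n, n))) = Mul(Rational(-1, 4), Mul(3, Mul(2, n))) = Mul(Rational(-1, 4), Mul(6, n)) = Mul(Rational(-3, 2), n))
Function('L')(G) = Mul(-3, G) (Function('L')(G) = Mul(Mul(Rational(-3, 2), 2), G) = Mul(-3, G))
Function('l')(s, Q) = Add(-27, Mul(-215, Q, s)) (Function('l')(s, Q) = Add(Mul(Mul(-215, s), Q), Mul(-3, 9)) = Add(Mul(-215, Q, s), -27) = Add(-27, Mul(-215, Q, s)))
Add(33894, Mul(-1, Function('l')(223, 152))) = Add(33894, Mul(-1, Add(-27, Mul(-215, 152, 223)))) = Add(33894, Mul(-1, Add(-27, -7287640))) = Add(33894, Mul(-1, -7287667)) = Add(33894, 7287667) = 7321561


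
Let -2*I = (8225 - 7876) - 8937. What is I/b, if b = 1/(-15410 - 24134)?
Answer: -169801936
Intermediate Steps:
I = 4294 (I = -((8225 - 7876) - 8937)/2 = -(349 - 8937)/2 = -1/2*(-8588) = 4294)
b = -1/39544 (b = 1/(-39544) = -1/39544 ≈ -2.5288e-5)
I/b = 4294/(-1/39544) = 4294*(-39544) = -169801936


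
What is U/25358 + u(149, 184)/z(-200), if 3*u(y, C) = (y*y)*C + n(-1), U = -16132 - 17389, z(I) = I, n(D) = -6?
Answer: -25901746181/3803700 ≈ -6809.6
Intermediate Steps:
U = -33521
u(y, C) = -2 + C*y²/3 (u(y, C) = ((y*y)*C - 6)/3 = (y²*C - 6)/3 = (C*y² - 6)/3 = (-6 + C*y²)/3 = -2 + C*y²/3)
U/25358 + u(149, 184)/z(-200) = -33521/25358 + (-2 + (⅓)*184*149²)/(-200) = -33521*1/25358 + (-2 + (⅓)*184*22201)*(-1/200) = -33521/25358 + (-2 + 4084984/3)*(-1/200) = -33521/25358 + (4084978/3)*(-1/200) = -33521/25358 - 2042489/300 = -25901746181/3803700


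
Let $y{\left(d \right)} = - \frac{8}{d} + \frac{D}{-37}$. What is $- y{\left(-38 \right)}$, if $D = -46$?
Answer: $- \frac{1022}{703} \approx -1.4538$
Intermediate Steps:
$y{\left(d \right)} = \frac{46}{37} - \frac{8}{d}$ ($y{\left(d \right)} = - \frac{8}{d} - \frac{46}{-37} = - \frac{8}{d} - - \frac{46}{37} = - \frac{8}{d} + \frac{46}{37} = \frac{46}{37} - \frac{8}{d}$)
$- y{\left(-38 \right)} = - (\frac{46}{37} - \frac{8}{-38}) = - (\frac{46}{37} - - \frac{4}{19}) = - (\frac{46}{37} + \frac{4}{19}) = \left(-1\right) \frac{1022}{703} = - \frac{1022}{703}$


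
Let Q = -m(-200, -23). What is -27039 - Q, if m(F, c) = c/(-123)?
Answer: -3325774/123 ≈ -27039.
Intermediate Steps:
m(F, c) = -c/123 (m(F, c) = c*(-1/123) = -c/123)
Q = -23/123 (Q = -(-1)*(-23)/123 = -1*23/123 = -23/123 ≈ -0.18699)
-27039 - Q = -27039 - 1*(-23/123) = -27039 + 23/123 = -3325774/123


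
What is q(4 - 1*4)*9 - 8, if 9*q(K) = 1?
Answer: -7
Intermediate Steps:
q(K) = ⅑ (q(K) = (⅑)*1 = ⅑)
q(4 - 1*4)*9 - 8 = (⅑)*9 - 8 = 1 - 8 = -7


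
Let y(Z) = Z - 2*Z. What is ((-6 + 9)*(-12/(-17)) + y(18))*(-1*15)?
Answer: 4050/17 ≈ 238.24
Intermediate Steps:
y(Z) = -Z
((-6 + 9)*(-12/(-17)) + y(18))*(-1*15) = ((-6 + 9)*(-12/(-17)) - 1*18)*(-1*15) = (3*(-12*(-1/17)) - 18)*(-15) = (3*(12/17) - 18)*(-15) = (36/17 - 18)*(-15) = -270/17*(-15) = 4050/17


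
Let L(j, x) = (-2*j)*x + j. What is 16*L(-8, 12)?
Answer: 2944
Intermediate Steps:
L(j, x) = j - 2*j*x (L(j, x) = -2*j*x + j = j - 2*j*x)
16*L(-8, 12) = 16*(-8*(1 - 2*12)) = 16*(-8*(1 - 24)) = 16*(-8*(-23)) = 16*184 = 2944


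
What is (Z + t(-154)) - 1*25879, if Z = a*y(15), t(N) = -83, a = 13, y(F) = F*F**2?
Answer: 17913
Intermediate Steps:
y(F) = F**3
Z = 43875 (Z = 13*15**3 = 13*3375 = 43875)
(Z + t(-154)) - 1*25879 = (43875 - 83) - 1*25879 = 43792 - 25879 = 17913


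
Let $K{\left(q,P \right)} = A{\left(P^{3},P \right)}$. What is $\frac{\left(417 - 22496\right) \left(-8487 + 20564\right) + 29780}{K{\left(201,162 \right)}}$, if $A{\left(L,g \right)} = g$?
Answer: $- \frac{266618303}{162} \approx -1.6458 \cdot 10^{6}$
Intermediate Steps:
$K{\left(q,P \right)} = P$
$\frac{\left(417 - 22496\right) \left(-8487 + 20564\right) + 29780}{K{\left(201,162 \right)}} = \frac{\left(417 - 22496\right) \left(-8487 + 20564\right) + 29780}{162} = \left(\left(-22079\right) 12077 + 29780\right) \frac{1}{162} = \left(-266648083 + 29780\right) \frac{1}{162} = \left(-266618303\right) \frac{1}{162} = - \frac{266618303}{162}$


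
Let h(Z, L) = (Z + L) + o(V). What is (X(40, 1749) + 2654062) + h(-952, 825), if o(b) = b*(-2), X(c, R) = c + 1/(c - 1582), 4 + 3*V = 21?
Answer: 4092411973/1542 ≈ 2.6540e+6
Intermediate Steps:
V = 17/3 (V = -4/3 + (1/3)*21 = -4/3 + 7 = 17/3 ≈ 5.6667)
X(c, R) = c + 1/(-1582 + c)
o(b) = -2*b
h(Z, L) = -34/3 + L + Z (h(Z, L) = (Z + L) - 2*17/3 = (L + Z) - 34/3 = -34/3 + L + Z)
(X(40, 1749) + 2654062) + h(-952, 825) = ((1 + 40**2 - 1582*40)/(-1582 + 40) + 2654062) + (-34/3 + 825 - 952) = ((1 + 1600 - 63280)/(-1542) + 2654062) - 415/3 = (-1/1542*(-61679) + 2654062) - 415/3 = (61679/1542 + 2654062) - 415/3 = 4092625283/1542 - 415/3 = 4092411973/1542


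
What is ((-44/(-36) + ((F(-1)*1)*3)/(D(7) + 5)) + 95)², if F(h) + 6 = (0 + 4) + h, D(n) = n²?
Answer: 2989441/324 ≈ 9226.7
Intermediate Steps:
F(h) = -2 + h (F(h) = -6 + ((0 + 4) + h) = -6 + (4 + h) = -2 + h)
((-44/(-36) + ((F(-1)*1)*3)/(D(7) + 5)) + 95)² = ((-44/(-36) + (((-2 - 1)*1)*3)/(7² + 5)) + 95)² = ((-44*(-1/36) + (-3*1*3)/(49 + 5)) + 95)² = ((11/9 - 3*3/54) + 95)² = ((11/9 - 9*1/54) + 95)² = ((11/9 - ⅙) + 95)² = (19/18 + 95)² = (1729/18)² = 2989441/324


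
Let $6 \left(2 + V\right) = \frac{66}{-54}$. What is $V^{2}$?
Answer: $\frac{14161}{2916} \approx 4.8563$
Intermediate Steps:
$V = - \frac{119}{54}$ ($V = -2 + \frac{66 \frac{1}{-54}}{6} = -2 + \frac{66 \left(- \frac{1}{54}\right)}{6} = -2 + \frac{1}{6} \left(- \frac{11}{9}\right) = -2 - \frac{11}{54} = - \frac{119}{54} \approx -2.2037$)
$V^{2} = \left(- \frac{119}{54}\right)^{2} = \frac{14161}{2916}$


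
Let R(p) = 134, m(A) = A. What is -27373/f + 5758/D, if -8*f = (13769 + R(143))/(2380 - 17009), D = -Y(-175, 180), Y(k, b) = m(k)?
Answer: -560535410326/2433025 ≈ -2.3039e+5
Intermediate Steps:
Y(k, b) = k
D = 175 (D = -1*(-175) = 175)
f = 13903/117032 (f = -(13769 + 134)/(8*(2380 - 17009)) = -13903/(8*(-14629)) = -13903*(-1)/(8*14629) = -⅛*(-13903/14629) = 13903/117032 ≈ 0.11880)
-27373/f + 5758/D = -27373/13903/117032 + 5758/175 = -27373*117032/13903 + 5758*(1/175) = -3203516936/13903 + 5758/175 = -560535410326/2433025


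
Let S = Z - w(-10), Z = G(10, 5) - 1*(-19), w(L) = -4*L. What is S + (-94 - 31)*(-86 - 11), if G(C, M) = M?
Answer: 12109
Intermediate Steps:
Z = 24 (Z = 5 - 1*(-19) = 5 + 19 = 24)
S = -16 (S = 24 - (-4)*(-10) = 24 - 1*40 = 24 - 40 = -16)
S + (-94 - 31)*(-86 - 11) = -16 + (-94 - 31)*(-86 - 11) = -16 - 125*(-97) = -16 + 12125 = 12109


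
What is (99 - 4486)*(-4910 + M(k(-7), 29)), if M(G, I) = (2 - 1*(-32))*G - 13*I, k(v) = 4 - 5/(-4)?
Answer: 44821979/2 ≈ 2.2411e+7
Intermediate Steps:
k(v) = 21/4 (k(v) = 4 - 5*(-¼) = 4 + 5/4 = 21/4)
M(G, I) = -13*I + 34*G (M(G, I) = (2 + 32)*G - 13*I = 34*G - 13*I = -13*I + 34*G)
(99 - 4486)*(-4910 + M(k(-7), 29)) = (99 - 4486)*(-4910 + (-13*29 + 34*(21/4))) = -4387*(-4910 + (-377 + 357/2)) = -4387*(-4910 - 397/2) = -4387*(-10217/2) = 44821979/2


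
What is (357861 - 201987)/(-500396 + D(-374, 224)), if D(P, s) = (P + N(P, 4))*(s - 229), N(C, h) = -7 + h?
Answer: -155874/498511 ≈ -0.31268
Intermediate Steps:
D(P, s) = (-229 + s)*(-3 + P) (D(P, s) = (P + (-7 + 4))*(s - 229) = (P - 3)*(-229 + s) = (-3 + P)*(-229 + s) = (-229 + s)*(-3 + P))
(357861 - 201987)/(-500396 + D(-374, 224)) = (357861 - 201987)/(-500396 + (687 - 229*(-374) - 3*224 - 374*224)) = 155874/(-500396 + (687 + 85646 - 672 - 83776)) = 155874/(-500396 + 1885) = 155874/(-498511) = 155874*(-1/498511) = -155874/498511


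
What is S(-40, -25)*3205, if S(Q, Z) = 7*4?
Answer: 89740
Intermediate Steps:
S(Q, Z) = 28
S(-40, -25)*3205 = 28*3205 = 89740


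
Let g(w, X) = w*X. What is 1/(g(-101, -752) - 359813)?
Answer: -1/283861 ≈ -3.5229e-6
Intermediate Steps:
g(w, X) = X*w
1/(g(-101, -752) - 359813) = 1/(-752*(-101) - 359813) = 1/(75952 - 359813) = 1/(-283861) = -1/283861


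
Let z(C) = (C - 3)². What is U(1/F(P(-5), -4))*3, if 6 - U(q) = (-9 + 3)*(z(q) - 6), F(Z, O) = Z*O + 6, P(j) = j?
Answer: 22941/338 ≈ 67.873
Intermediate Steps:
F(Z, O) = 6 + O*Z (F(Z, O) = O*Z + 6 = 6 + O*Z)
z(C) = (-3 + C)²
U(q) = -30 + 6*(-3 + q)² (U(q) = 6 - (-9 + 3)*((-3 + q)² - 6) = 6 - (-6)*(-6 + (-3 + q)²) = 6 - (36 - 6*(-3 + q)²) = 6 + (-36 + 6*(-3 + q)²) = -30 + 6*(-3 + q)²)
U(1/F(P(-5), -4))*3 = (-30 + 6*(-3 + 1/(6 - 4*(-5)))²)*3 = (-30 + 6*(-3 + 1/(6 + 20))²)*3 = (-30 + 6*(-3 + 1/26)²)*3 = (-30 + 6*(-77/26)²)*3 = (-30 + 6*(5929/676))*3 = (-30 + 17787/338)*3 = (7647/338)*3 = 22941/338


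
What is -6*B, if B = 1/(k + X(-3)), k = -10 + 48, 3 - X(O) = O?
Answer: -3/22 ≈ -0.13636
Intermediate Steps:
X(O) = 3 - O
k = 38
B = 1/44 (B = 1/(38 + (3 - 1*(-3))) = 1/(38 + (3 + 3)) = 1/(38 + 6) = 1/44 ≈ 0.022727)
-6*B = -6*1/44 = -3/22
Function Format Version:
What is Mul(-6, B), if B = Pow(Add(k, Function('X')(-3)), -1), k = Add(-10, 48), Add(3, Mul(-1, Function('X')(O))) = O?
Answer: Rational(-3, 22) ≈ -0.13636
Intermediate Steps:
Function('X')(O) = Add(3, Mul(-1, O))
k = 38
B = Rational(1, 44) (B = Pow(Add(38, Add(3, Mul(-1, -3))), -1) = Pow(Add(38, Add(3, 3)), -1) = Pow(Add(38, 6), -1) = Pow(44, -1) = Rational(1, 44) ≈ 0.022727)
Mul(-6, B) = Mul(-6, Rational(1, 44)) = Rational(-3, 22)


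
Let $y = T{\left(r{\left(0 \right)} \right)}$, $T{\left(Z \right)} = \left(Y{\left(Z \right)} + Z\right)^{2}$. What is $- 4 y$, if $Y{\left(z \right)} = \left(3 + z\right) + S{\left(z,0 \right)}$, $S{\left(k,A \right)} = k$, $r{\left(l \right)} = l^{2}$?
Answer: $-36$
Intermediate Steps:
$Y{\left(z \right)} = 3 + 2 z$ ($Y{\left(z \right)} = \left(3 + z\right) + z = 3 + 2 z$)
$T{\left(Z \right)} = \left(3 + 3 Z\right)^{2}$ ($T{\left(Z \right)} = \left(\left(3 + 2 Z\right) + Z\right)^{2} = \left(3 + 3 Z\right)^{2}$)
$y = 9$ ($y = 9 \left(1 + 0^{2}\right)^{2} = 9 \left(1 + 0\right)^{2} = 9 \cdot 1^{2} = 9 \cdot 1 = 9$)
$- 4 y = \left(-4\right) 9 = -36$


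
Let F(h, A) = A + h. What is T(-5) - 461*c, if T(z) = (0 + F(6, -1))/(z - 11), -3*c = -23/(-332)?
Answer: 41167/3984 ≈ 10.333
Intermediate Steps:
c = -23/996 (c = -(-23)/(3*(-332)) = -(-23)*(-1)/(3*332) = -⅓*23/332 = -23/996 ≈ -0.023092)
T(z) = 5/(-11 + z) (T(z) = (0 + (-1 + 6))/(z - 11) = (0 + 5)/(-11 + z) = 5/(-11 + z))
T(-5) - 461*c = 5/(-11 - 5) - 461*(-23/996) = 5/(-16) + 10603/996 = 5*(-1/16) + 10603/996 = -5/16 + 10603/996 = 41167/3984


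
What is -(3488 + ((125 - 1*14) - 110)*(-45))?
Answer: -3443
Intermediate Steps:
-(3488 + ((125 - 1*14) - 110)*(-45)) = -(3488 + ((125 - 14) - 110)*(-45)) = -(3488 + (111 - 110)*(-45)) = -(3488 + 1*(-45)) = -(3488 - 45) = -1*3443 = -3443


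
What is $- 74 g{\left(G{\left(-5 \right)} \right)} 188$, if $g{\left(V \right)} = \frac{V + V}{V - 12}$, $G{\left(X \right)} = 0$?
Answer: $0$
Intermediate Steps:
$g{\left(V \right)} = \frac{2 V}{-12 + V}$
$- 74 g{\left(G{\left(-5 \right)} \right)} 188 = - 74 \cdot 2 \cdot 0 \frac{1}{-12 + 0} \cdot 188 = - 74 \cdot 2 \cdot 0 \frac{1}{-12} \cdot 188 = - 74 \cdot 2 \cdot 0 \left(- \frac{1}{12}\right) 188 = \left(-74\right) 0 \cdot 188 = 0 \cdot 188 = 0$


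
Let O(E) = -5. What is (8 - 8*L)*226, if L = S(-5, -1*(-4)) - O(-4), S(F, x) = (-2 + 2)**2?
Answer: -7232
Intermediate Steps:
S(F, x) = 0 (S(F, x) = 0**2 = 0)
L = 5 (L = 0 - 1*(-5) = 0 + 5 = 5)
(8 - 8*L)*226 = (8 - 8*5)*226 = (8 - 40)*226 = -32*226 = -7232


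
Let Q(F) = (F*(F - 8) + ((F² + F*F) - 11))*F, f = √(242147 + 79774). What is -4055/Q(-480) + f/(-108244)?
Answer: 811/66722784 - 3*√35769/108244 ≈ -0.0052295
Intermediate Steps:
f = 3*√35769 (f = √321921 = 3*√35769 ≈ 567.38)
Q(F) = F*(-11 + 2*F² + F*(-8 + F)) (Q(F) = (F*(-8 + F) + ((F² + F²) - 11))*F = (F*(-8 + F) + (2*F² - 11))*F = (F*(-8 + F) + (-11 + 2*F²))*F = (-11 + 2*F² + F*(-8 + F))*F = F*(-11 + 2*F² + F*(-8 + F)))
-4055/Q(-480) + f/(-108244) = -4055*(-1/(480*(-11 - 8*(-480) + 3*(-480)²))) + (3*√35769)/(-108244) = -4055*(-1/(480*(-11 + 3840 + 3*230400))) + (3*√35769)*(-1/108244) = -4055*(-1/(480*(-11 + 3840 + 691200))) - 3*√35769/108244 = -4055/((-480*695029)) - 3*√35769/108244 = -4055/(-333613920) - 3*√35769/108244 = -4055*(-1/333613920) - 3*√35769/108244 = 811/66722784 - 3*√35769/108244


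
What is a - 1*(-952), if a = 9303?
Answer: 10255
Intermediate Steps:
a - 1*(-952) = 9303 - 1*(-952) = 9303 + 952 = 10255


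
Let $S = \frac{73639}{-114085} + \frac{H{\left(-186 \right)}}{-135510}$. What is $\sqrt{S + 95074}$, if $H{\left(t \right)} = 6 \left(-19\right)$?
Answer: $\frac{\sqrt{1009894686976301468002}}{103064389} \approx 308.34$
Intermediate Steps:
$H{\left(t \right)} = -114$
$S = - \frac{66438768}{103064389}$ ($S = \frac{73639}{-114085} - \frac{114}{-135510} = 73639 \left(- \frac{1}{114085}\right) - - \frac{19}{22585} = - \frac{73639}{114085} + \frac{19}{22585} = - \frac{66438768}{103064389} \approx -0.64463$)
$\sqrt{S + 95074} = \sqrt{- \frac{66438768}{103064389} + 95074} = \sqrt{\frac{9798677281018}{103064389}} = \frac{\sqrt{1009894686976301468002}}{103064389}$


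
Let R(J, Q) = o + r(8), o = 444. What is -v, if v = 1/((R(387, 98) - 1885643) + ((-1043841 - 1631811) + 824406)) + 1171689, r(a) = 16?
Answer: -4377932758580/3736429 ≈ -1.1717e+6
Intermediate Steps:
R(J, Q) = 460 (R(J, Q) = 444 + 16 = 460)
v = 4377932758580/3736429 (v = 1/((460 - 1885643) + ((-1043841 - 1631811) + 824406)) + 1171689 = 1/(-1885183 + (-2675652 + 824406)) + 1171689 = 1/(-1885183 - 1851246) + 1171689 = 1/(-3736429) + 1171689 = -1/3736429 + 1171689 = 4377932758580/3736429 ≈ 1.1717e+6)
-v = -1*4377932758580/3736429 = -4377932758580/3736429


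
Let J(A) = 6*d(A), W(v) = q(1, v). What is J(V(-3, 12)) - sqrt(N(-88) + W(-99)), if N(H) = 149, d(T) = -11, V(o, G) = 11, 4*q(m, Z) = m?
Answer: -66 - sqrt(597)/2 ≈ -78.217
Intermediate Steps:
q(m, Z) = m/4
W(v) = 1/4 (W(v) = (1/4)*1 = 1/4)
J(A) = -66 (J(A) = 6*(-11) = -66)
J(V(-3, 12)) - sqrt(N(-88) + W(-99)) = -66 - sqrt(149 + 1/4) = -66 - sqrt(597/4) = -66 - sqrt(597)/2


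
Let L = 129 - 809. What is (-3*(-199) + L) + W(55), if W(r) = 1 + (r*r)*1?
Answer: 2943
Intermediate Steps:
W(r) = 1 + r² (W(r) = 1 + r²*1 = 1 + r²)
L = -680
(-3*(-199) + L) + W(55) = (-3*(-199) - 680) + (1 + 55²) = (597 - 680) + (1 + 3025) = -83 + 3026 = 2943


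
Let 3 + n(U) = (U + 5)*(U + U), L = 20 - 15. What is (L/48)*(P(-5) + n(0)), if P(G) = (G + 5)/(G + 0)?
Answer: -5/16 ≈ -0.31250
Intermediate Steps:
L = 5
P(G) = (5 + G)/G
n(U) = -3 + 2*U*(5 + U) (n(U) = -3 + (U + 5)*(U + U) = -3 + (5 + U)*(2*U) = -3 + 2*U*(5 + U))
(L/48)*(P(-5) + n(0)) = (5/48)*((5 - 5)/(-5) + (-3 + 2*0² + 10*0)) = (5*(1/48))*(-⅕*0 + (-3 + 2*0 + 0)) = 5*(0 + (-3 + 0 + 0))/48 = 5*(0 - 3)/48 = (5/48)*(-3) = -5/16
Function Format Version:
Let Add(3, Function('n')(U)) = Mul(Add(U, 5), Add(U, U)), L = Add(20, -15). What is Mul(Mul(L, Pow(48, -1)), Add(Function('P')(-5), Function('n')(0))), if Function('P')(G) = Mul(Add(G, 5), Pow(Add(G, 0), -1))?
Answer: Rational(-5, 16) ≈ -0.31250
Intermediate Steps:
L = 5
Function('P')(G) = Mul(Pow(G, -1), Add(5, G)) (Function('P')(G) = Mul(Add(5, G), Pow(G, -1)) = Mul(Pow(G, -1), Add(5, G)))
Function('n')(U) = Add(-3, Mul(2, U, Add(5, U))) (Function('n')(U) = Add(-3, Mul(Add(U, 5), Add(U, U))) = Add(-3, Mul(Add(5, U), Mul(2, U))) = Add(-3, Mul(2, U, Add(5, U))))
Mul(Mul(L, Pow(48, -1)), Add(Function('P')(-5), Function('n')(0))) = Mul(Mul(5, Pow(48, -1)), Add(Mul(Pow(-5, -1), Add(5, -5)), Add(-3, Mul(2, Pow(0, 2)), Mul(10, 0)))) = Mul(Mul(5, Rational(1, 48)), Add(Mul(Rational(-1, 5), 0), Add(-3, Mul(2, 0), 0))) = Mul(Rational(5, 48), Add(0, Add(-3, 0, 0))) = Mul(Rational(5, 48), Add(0, -3)) = Mul(Rational(5, 48), -3) = Rational(-5, 16)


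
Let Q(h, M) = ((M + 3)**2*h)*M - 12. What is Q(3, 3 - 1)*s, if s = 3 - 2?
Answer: 138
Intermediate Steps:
s = 1
Q(h, M) = -12 + M*h*(3 + M)**2 (Q(h, M) = ((3 + M)**2*h)*M - 12 = (h*(3 + M)**2)*M - 12 = M*h*(3 + M)**2 - 12 = -12 + M*h*(3 + M)**2)
Q(3, 3 - 1)*s = (-12 + (3 - 1)*3*(3 + (3 - 1))**2)*1 = (-12 + 2*3*(3 + 2)**2)*1 = (-12 + 2*3*5**2)*1 = (-12 + 2*3*25)*1 = (-12 + 150)*1 = 138*1 = 138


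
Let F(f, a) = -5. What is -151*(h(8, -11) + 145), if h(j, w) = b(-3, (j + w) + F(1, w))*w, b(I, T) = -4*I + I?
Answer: -6946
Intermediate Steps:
b(I, T) = -3*I
h(j, w) = 9*w (h(j, w) = (-3*(-3))*w = 9*w)
-151*(h(8, -11) + 145) = -151*(9*(-11) + 145) = -151*(-99 + 145) = -151*46 = -6946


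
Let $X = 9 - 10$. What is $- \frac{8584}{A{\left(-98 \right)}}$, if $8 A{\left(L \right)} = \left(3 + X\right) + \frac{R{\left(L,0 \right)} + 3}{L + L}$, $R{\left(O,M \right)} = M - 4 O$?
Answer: $\frac{13459712}{3} \approx 4.4866 \cdot 10^{6}$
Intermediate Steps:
$X = -1$ ($X = 9 - 10 = -1$)
$A{\left(L \right)} = \frac{1}{4} + \frac{3 - 4 L}{16 L}$ ($A{\left(L \right)} = \frac{\left(3 - 1\right) + \frac{\left(0 - 4 L\right) + 3}{L + L}}{8} = \frac{2 + \frac{- 4 L + 3}{2 L}}{8} = \frac{2 + \left(3 - 4 L\right) \frac{1}{2 L}}{8} = \frac{2 + \frac{3 - 4 L}{2 L}}{8} = \frac{1}{4} + \frac{3 - 4 L}{16 L}$)
$- \frac{8584}{A{\left(-98 \right)}} = - \frac{8584}{\frac{3}{16} \frac{1}{-98}} = - \frac{8584}{\frac{3}{16} \left(- \frac{1}{98}\right)} = - \frac{8584}{- \frac{3}{1568}} = \left(-8584\right) \left(- \frac{1568}{3}\right) = \frac{13459712}{3}$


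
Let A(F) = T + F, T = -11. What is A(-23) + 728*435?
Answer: 316646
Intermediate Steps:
A(F) = -11 + F
A(-23) + 728*435 = (-11 - 23) + 728*435 = -34 + 316680 = 316646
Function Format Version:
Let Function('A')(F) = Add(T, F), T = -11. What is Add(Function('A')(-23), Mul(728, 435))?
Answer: 316646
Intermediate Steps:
Function('A')(F) = Add(-11, F)
Add(Function('A')(-23), Mul(728, 435)) = Add(Add(-11, -23), Mul(728, 435)) = Add(-34, 316680) = 316646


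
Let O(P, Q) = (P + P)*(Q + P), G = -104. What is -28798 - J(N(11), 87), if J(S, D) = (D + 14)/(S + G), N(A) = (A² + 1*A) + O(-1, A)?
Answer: -230485/8 ≈ -28811.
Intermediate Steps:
O(P, Q) = 2*P*(P + Q) (O(P, Q) = (2*P)*(P + Q) = 2*P*(P + Q))
N(A) = 2 + A² - A (N(A) = (A² + 1*A) + 2*(-1)*(-1 + A) = (A² + A) + (2 - 2*A) = (A + A²) + (2 - 2*A) = 2 + A² - A)
J(S, D) = (14 + D)/(-104 + S) (J(S, D) = (D + 14)/(S - 104) = (14 + D)/(-104 + S))
-28798 - J(N(11), 87) = -28798 - (14 + 87)/(-104 + (2 + 11² - 1*11)) = -28798 - 101/(-104 + (2 + 121 - 11)) = -28798 - 101/(-104 + 112) = -28798 - 101/8 = -230485/8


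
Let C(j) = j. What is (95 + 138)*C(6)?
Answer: 1398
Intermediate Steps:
(95 + 138)*C(6) = (95 + 138)*6 = 233*6 = 1398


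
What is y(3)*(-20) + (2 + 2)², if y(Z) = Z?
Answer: -44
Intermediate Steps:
y(3)*(-20) + (2 + 2)² = 3*(-20) + (2 + 2)² = -60 + 4² = -60 + 16 = -44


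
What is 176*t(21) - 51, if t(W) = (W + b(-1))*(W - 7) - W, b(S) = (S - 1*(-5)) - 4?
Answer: 47997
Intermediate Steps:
b(S) = 1 + S (b(S) = (S + 5) - 4 = (5 + S) - 4 = 1 + S)
t(W) = -W + W*(-7 + W) (t(W) = (W + (1 - 1))*(W - 7) - W = (W + 0)*(-7 + W) - W = W*(-7 + W) - W = -W + W*(-7 + W))
176*t(21) - 51 = 176*(21*(-8 + 21)) - 51 = 176*(21*13) - 51 = 176*273 - 51 = 48048 - 51 = 47997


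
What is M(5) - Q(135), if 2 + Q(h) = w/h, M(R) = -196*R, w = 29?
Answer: -132059/135 ≈ -978.21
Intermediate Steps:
Q(h) = -2 + 29/h
M(5) - Q(135) = -196*5 - (-2 + 29/135) = -980 - (-2 + 29*(1/135)) = -980 - (-2 + 29/135) = -980 - 1*(-241/135) = -980 + 241/135 = -132059/135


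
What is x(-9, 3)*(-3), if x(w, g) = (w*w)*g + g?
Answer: -738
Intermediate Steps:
x(w, g) = g + g*w**2 (x(w, g) = w**2*g + g = g*w**2 + g = g + g*w**2)
x(-9, 3)*(-3) = (3*(1 + (-9)**2))*(-3) = (3*(1 + 81))*(-3) = (3*82)*(-3) = 246*(-3) = -738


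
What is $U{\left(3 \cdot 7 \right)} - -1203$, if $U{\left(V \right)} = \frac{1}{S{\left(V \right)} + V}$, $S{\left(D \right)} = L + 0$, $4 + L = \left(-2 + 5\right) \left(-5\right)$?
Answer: $\frac{2407}{2} \approx 1203.5$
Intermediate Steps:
$L = -19$ ($L = -4 + \left(-2 + 5\right) \left(-5\right) = -4 + 3 \left(-5\right) = -4 - 15 = -19$)
$S{\left(D \right)} = -19$ ($S{\left(D \right)} = -19 + 0 = -19$)
$U{\left(V \right)} = \frac{1}{-19 + V}$
$U{\left(3 \cdot 7 \right)} - -1203 = \frac{1}{-19 + 3 \cdot 7} - -1203 = \frac{1}{-19 + 21} + 1203 = \frac{1}{2} + 1203 = \frac{2407}{2}$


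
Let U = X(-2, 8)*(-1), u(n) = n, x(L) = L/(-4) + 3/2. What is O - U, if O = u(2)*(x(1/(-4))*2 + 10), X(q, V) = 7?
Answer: 133/4 ≈ 33.250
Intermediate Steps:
x(L) = 3/2 - L/4 (x(L) = L*(-1/4) + 3*(1/2) = -L/4 + 3/2 = 3/2 - L/4)
U = -7 (U = 7*(-1) = -7)
O = 105/4 (O = 2*((3/2 - 1/4/(-4))*2 + 10) = 2*((3/2 - 1/4*(-1/4))*2 + 10) = 2*((3/2 + 1/16)*2 + 10) = 2*((25/16)*2 + 10) = 2*(25/8 + 10) = 2*(105/8) = 105/4 ≈ 26.250)
O - U = 105/4 - 1*(-7) = 105/4 + 7 = 133/4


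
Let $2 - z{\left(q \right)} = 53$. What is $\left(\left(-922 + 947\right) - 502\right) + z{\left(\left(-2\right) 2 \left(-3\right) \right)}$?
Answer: $-528$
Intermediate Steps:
$z{\left(q \right)} = -51$ ($z{\left(q \right)} = 2 - 53 = -51$)
$\left(\left(-922 + 947\right) - 502\right) + z{\left(\left(-2\right) 2 \left(-3\right) \right)} = \left(\left(-922 + 947\right) - 502\right) - 51 = \left(25 - 502\right) - 51 = -477 - 51 = -528$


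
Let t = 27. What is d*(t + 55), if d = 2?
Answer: 164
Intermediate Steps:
d*(t + 55) = 2*(27 + 55) = 2*82 = 164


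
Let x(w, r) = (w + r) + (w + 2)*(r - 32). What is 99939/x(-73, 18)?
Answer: 33313/313 ≈ 106.43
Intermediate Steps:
x(w, r) = r + w + (-32 + r)*(2 + w) (x(w, r) = (r + w) + (2 + w)*(-32 + r) = (r + w) + (-32 + r)*(2 + w) = r + w + (-32 + r)*(2 + w))
99939/x(-73, 18) = 99939/(-64 - 31*(-73) + 3*18 + 18*(-73)) = 99939/(-64 + 2263 + 54 - 1314) = 99939/939 = 99939*(1/939) = 33313/313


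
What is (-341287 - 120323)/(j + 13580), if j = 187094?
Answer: -230805/100337 ≈ -2.3003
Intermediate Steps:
(-341287 - 120323)/(j + 13580) = (-341287 - 120323)/(187094 + 13580) = -461610/200674 = -461610*1/200674 = -230805/100337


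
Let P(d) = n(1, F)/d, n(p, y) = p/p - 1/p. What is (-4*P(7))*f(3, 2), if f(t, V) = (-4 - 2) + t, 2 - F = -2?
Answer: 0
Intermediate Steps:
F = 4 (F = 2 - 1*(-2) = 2 + 2 = 4)
f(t, V) = -6 + t
n(p, y) = 1 - 1/p
P(d) = 0 (P(d) = ((-1 + 1)/1)/d = (1*0)/d = 0/d = 0)
(-4*P(7))*f(3, 2) = (-4*0)*(-6 + 3) = 0*(-3) = 0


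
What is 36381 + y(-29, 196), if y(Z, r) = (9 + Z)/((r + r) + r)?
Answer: 5348002/147 ≈ 36381.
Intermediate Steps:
y(Z, r) = (9 + Z)/(3*r) (y(Z, r) = (9 + Z)/(2*r + r) = (9 + Z)/((3*r)) = (9 + Z)*(1/(3*r)) = (9 + Z)/(3*r))
36381 + y(-29, 196) = 36381 + (1/3)*(9 - 29)/196 = 36381 + (1/3)*(1/196)*(-20) = 36381 - 5/147 = 5348002/147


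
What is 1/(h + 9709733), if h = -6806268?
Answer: 1/2903465 ≈ 3.4442e-7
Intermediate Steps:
1/(h + 9709733) = 1/(-6806268 + 9709733) = 1/2903465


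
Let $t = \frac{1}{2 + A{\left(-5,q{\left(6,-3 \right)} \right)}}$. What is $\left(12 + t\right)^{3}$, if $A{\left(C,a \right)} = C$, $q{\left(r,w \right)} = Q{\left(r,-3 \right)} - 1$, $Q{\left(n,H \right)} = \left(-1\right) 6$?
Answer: $\frac{42875}{27} \approx 1588.0$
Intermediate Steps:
$Q{\left(n,H \right)} = -6$
$q{\left(r,w \right)} = -7$ ($q{\left(r,w \right)} = -6 - 1 = -7$)
$t = - \frac{1}{3}$ ($t = \frac{1}{2 - 5} = \frac{1}{-3} = - \frac{1}{3} \approx -0.33333$)
$\left(12 + t\right)^{3} = \left(12 - \frac{1}{3}\right)^{3} = \left(\frac{35}{3}\right)^{3} = \frac{42875}{27}$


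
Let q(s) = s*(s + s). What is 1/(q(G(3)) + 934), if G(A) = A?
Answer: 1/952 ≈ 0.0010504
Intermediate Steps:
q(s) = 2*s² (q(s) = s*(2*s) = 2*s²)
1/(q(G(3)) + 934) = 1/(2*3² + 934) = 1/(2*9 + 934) = 1/(18 + 934) = 1/952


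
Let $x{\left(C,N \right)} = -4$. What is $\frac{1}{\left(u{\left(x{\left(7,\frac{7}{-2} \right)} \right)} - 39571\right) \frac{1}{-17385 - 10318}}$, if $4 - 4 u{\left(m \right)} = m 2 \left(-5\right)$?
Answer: $\frac{27703}{39580} \approx 0.69992$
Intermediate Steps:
$u{\left(m \right)} = 1 + \frac{5 m}{2}$ ($u{\left(m \right)} = 1 - \frac{m 2 \left(-5\right)}{4} = 1 - \frac{2 m \left(-5\right)}{4} = 1 - \frac{\left(-10\right) m}{4} = 1 + \frac{5 m}{2}$)
$\frac{1}{\left(u{\left(x{\left(7,\frac{7}{-2} \right)} \right)} - 39571\right) \frac{1}{-17385 - 10318}} = \frac{1}{\left(\left(1 + \frac{5}{2} \left(-4\right)\right) - 39571\right) \frac{1}{-17385 - 10318}} = \frac{1}{\left(\left(1 - 10\right) - 39571\right) \frac{1}{-27703}} = \frac{1}{\left(-9 - 39571\right) \left(- \frac{1}{27703}\right)} = \frac{1}{\left(-39580\right) \left(- \frac{1}{27703}\right)} = \frac{1}{\frac{39580}{27703}} = \frac{27703}{39580}$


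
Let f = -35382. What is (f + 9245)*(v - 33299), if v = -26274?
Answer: 1557059501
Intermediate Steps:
(f + 9245)*(v - 33299) = (-35382 + 9245)*(-26274 - 33299) = -26137*(-59573) = 1557059501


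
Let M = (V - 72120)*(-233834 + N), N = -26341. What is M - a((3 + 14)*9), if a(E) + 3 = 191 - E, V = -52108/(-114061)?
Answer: 2140206625889965/114061 ≈ 1.8764e+10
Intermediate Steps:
V = 52108/114061 (V = -52108*(-1/114061) = 52108/114061 ≈ 0.45684)
M = 2140206629882100/114061 (M = (52108/114061 - 72120)*(-233834 - 26341) = -8226027212/114061*(-260175) = 2140206629882100/114061 ≈ 1.8764e+10)
a(E) = 188 - E (a(E) = -3 + (191 - E) = 188 - E)
M - a((3 + 14)*9) = 2140206629882100/114061 - (188 - (3 + 14)*9) = 2140206629882100/114061 - (188 - 17*9) = 2140206629882100/114061 - (188 - 1*153) = 2140206629882100/114061 - (188 - 153) = 2140206629882100/114061 - 1*35 = 2140206629882100/114061 - 35 = 2140206625889965/114061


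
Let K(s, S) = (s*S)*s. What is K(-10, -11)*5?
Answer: -5500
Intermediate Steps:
K(s, S) = S*s² (K(s, S) = (S*s)*s = S*s²)
K(-10, -11)*5 = -11*(-10)²*5 = -11*100*5 = -1100*5 = -5500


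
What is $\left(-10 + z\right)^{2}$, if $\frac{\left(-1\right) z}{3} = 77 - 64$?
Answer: $2401$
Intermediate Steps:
$z = -39$ ($z = - 3 \left(77 - 64\right) = \left(-3\right) 13 = -39$)
$\left(-10 + z\right)^{2} = \left(-10 - 39\right)^{2} = \left(-49\right)^{2} = 2401$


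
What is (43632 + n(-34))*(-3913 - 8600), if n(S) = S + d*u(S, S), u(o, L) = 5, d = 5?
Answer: -545854599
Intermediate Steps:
n(S) = 25 + S (n(S) = S + 5*5 = S + 25 = 25 + S)
(43632 + n(-34))*(-3913 - 8600) = (43632 + (25 - 34))*(-3913 - 8600) = (43632 - 9)*(-12513) = 43623*(-12513) = -545854599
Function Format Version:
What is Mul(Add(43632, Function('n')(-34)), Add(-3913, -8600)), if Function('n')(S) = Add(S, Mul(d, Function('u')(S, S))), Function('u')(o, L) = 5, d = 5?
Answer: -545854599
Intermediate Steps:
Function('n')(S) = Add(25, S) (Function('n')(S) = Add(S, Mul(5, 5)) = Add(S, 25) = Add(25, S))
Mul(Add(43632, Function('n')(-34)), Add(-3913, -8600)) = Mul(Add(43632, Add(25, -34)), Add(-3913, -8600)) = Mul(Add(43632, -9), -12513) = Mul(43623, -12513) = -545854599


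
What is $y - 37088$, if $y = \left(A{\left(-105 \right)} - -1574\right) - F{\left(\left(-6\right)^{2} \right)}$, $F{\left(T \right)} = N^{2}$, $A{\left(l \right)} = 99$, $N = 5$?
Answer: $-35440$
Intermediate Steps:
$F{\left(T \right)} = 25$ ($F{\left(T \right)} = 5^{2} = 25$)
$y = 1648$ ($y = \left(99 - -1574\right) - 25 = \left(99 + 1574\right) - 25 = 1673 - 25 = 1648$)
$y - 37088 = 1648 - 37088 = -35440$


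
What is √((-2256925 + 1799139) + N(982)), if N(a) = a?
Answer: 6*I*√12689 ≈ 675.87*I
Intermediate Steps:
√((-2256925 + 1799139) + N(982)) = √((-2256925 + 1799139) + 982) = √(-457786 + 982) = √(-456804) = 6*I*√12689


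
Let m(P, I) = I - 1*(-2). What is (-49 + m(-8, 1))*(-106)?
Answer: 4876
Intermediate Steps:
m(P, I) = 2 + I (m(P, I) = I + 2 = 2 + I)
(-49 + m(-8, 1))*(-106) = (-49 + (2 + 1))*(-106) = (-49 + 3)*(-106) = -46*(-106) = 4876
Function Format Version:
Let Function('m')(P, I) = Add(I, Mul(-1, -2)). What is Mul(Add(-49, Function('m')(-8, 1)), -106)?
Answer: 4876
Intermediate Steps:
Function('m')(P, I) = Add(2, I) (Function('m')(P, I) = Add(I, 2) = Add(2, I))
Mul(Add(-49, Function('m')(-8, 1)), -106) = Mul(Add(-49, Add(2, 1)), -106) = Mul(Add(-49, 3), -106) = Mul(-46, -106) = 4876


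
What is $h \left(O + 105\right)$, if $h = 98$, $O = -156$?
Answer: $-4998$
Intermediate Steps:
$h \left(O + 105\right) = 98 \left(-156 + 105\right) = 98 \left(-51\right) = -4998$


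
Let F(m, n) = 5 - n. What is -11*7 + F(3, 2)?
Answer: -74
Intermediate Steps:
-11*7 + F(3, 2) = -11*7 + (5 - 1*2) = -77 + (5 - 2) = -77 + 3 = -74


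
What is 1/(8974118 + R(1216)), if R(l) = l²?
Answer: 1/10452774 ≈ 9.5668e-8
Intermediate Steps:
1/(8974118 + R(1216)) = 1/(8974118 + 1216²) = 1/(8974118 + 1478656) = 1/10452774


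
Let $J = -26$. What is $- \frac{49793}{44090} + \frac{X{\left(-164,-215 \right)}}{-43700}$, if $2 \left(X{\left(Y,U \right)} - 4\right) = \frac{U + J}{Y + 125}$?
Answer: $- \frac{16974880157}{15028517400} \approx -1.1295$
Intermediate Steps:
$X{\left(Y,U \right)} = 4 + \frac{-26 + U}{2 \left(125 + Y\right)}$ ($X{\left(Y,U \right)} = 4 + \frac{\left(U - 26\right) \frac{1}{Y + 125}}{2} = 4 + \frac{\left(-26 + U\right) \frac{1}{125 + Y}}{2} = 4 + \frac{\frac{1}{125 + Y} \left(-26 + U\right)}{2} = 4 + \frac{-26 + U}{2 \left(125 + Y\right)}$)
$- \frac{49793}{44090} + \frac{X{\left(-164,-215 \right)}}{-43700} = - \frac{49793}{44090} + \frac{\frac{1}{2} \frac{1}{125 - 164} \left(974 - 215 + 8 \left(-164\right)\right)}{-43700} = \left(-49793\right) \frac{1}{44090} + \frac{974 - 215 - 1312}{2 \left(-39\right)} \left(- \frac{1}{43700}\right) = - \frac{49793}{44090} + \frac{1}{2} \left(- \frac{1}{39}\right) \left(-553\right) \left(- \frac{1}{43700}\right) = - \frac{49793}{44090} + \frac{553}{78} \left(- \frac{1}{43700}\right) = - \frac{49793}{44090} - \frac{553}{3408600} = - \frac{16974880157}{15028517400}$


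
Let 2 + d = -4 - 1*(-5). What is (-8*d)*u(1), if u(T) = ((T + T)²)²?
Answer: 128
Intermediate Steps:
u(T) = 16*T⁴ (u(T) = ((2*T)²)² = (4*T²)² = 16*T⁴)
d = -1 (d = -2 + (-4 - 1*(-5)) = -2 + (-4 + 5) = -2 + 1 = -1)
(-8*d)*u(1) = (-8*(-1))*(16*1⁴) = 8*(16*1) = 8*16 = 128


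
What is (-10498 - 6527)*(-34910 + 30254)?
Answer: 79268400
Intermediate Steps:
(-10498 - 6527)*(-34910 + 30254) = -17025*(-4656) = 79268400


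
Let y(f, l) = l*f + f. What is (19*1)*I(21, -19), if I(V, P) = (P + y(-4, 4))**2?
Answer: 28899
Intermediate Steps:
y(f, l) = f + f*l (y(f, l) = f*l + f = f + f*l)
I(V, P) = (-20 + P)**2 (I(V, P) = (P - 4*(1 + 4))**2 = (P - 4*5)**2 = (P - 20)**2 = (-20 + P)**2)
(19*1)*I(21, -19) = (19*1)*(-20 - 19)**2 = 19*(-39)**2 = 19*1521 = 28899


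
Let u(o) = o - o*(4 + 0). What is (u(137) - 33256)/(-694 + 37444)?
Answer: -33667/36750 ≈ -0.91611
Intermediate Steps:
u(o) = -3*o (u(o) = o - o*4 = o - 4*o = -3*o)
(u(137) - 33256)/(-694 + 37444) = (-3*137 - 33256)/(-694 + 37444) = (-411 - 33256)/36750 = -33667*1/36750 = -33667/36750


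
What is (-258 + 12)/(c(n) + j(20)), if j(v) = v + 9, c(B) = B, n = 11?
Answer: -123/20 ≈ -6.1500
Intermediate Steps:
j(v) = 9 + v
(-258 + 12)/(c(n) + j(20)) = (-258 + 12)/(11 + (9 + 20)) = -246/(11 + 29) = -246/40 = -246*1/40 = -123/20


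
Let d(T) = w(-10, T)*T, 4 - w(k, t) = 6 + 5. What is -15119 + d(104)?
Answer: -15847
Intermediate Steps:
w(k, t) = -7 (w(k, t) = 4 - (6 + 5) = 4 - 1*11 = 4 - 11 = -7)
d(T) = -7*T
-15119 + d(104) = -15119 - 7*104 = -15119 - 728 = -15847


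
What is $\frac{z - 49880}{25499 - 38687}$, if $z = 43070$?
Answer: $\frac{1135}{2198} \approx 0.51638$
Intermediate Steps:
$\frac{z - 49880}{25499 - 38687} = \frac{43070 - 49880}{25499 - 38687} = - \frac{6810}{-13188} = \left(-6810\right) \left(- \frac{1}{13188}\right) = \frac{1135}{2198}$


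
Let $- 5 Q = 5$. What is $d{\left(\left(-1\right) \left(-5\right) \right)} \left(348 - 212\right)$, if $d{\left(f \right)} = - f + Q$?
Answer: $-816$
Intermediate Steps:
$Q = -1$ ($Q = \left(- \frac{1}{5}\right) 5 = -1$)
$d{\left(f \right)} = -1 - f$ ($d{\left(f \right)} = - f - 1 = -1 - f$)
$d{\left(\left(-1\right) \left(-5\right) \right)} \left(348 - 212\right) = \left(-1 - \left(-1\right) \left(-5\right)\right) \left(348 - 212\right) = \left(-1 - 5\right) 136 = \left(-6\right) 136 = -816$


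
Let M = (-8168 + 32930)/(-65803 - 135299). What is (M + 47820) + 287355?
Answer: 11234056348/33517 ≈ 3.3518e+5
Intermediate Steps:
M = -4127/33517 (M = 24762/(-201102) = 24762*(-1/201102) = -4127/33517 ≈ -0.12313)
(M + 47820) + 287355 = (-4127/33517 + 47820) + 287355 = 1602778813/33517 + 287355 = 11234056348/33517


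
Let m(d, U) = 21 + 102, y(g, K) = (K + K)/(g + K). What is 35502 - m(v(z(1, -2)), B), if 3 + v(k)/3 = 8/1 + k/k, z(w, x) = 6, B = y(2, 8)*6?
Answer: 35379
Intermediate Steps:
y(g, K) = 2*K/(K + g) (y(g, K) = (2*K)/(K + g) = 2*K/(K + g))
B = 48/5 (B = (2*8/(8 + 2))*6 = (2*8/10)*6 = (2*8*(⅒))*6 = (8/5)*6 = 48/5 ≈ 9.6000)
v(k) = 18 (v(k) = -9 + 3*(8/1 + k/k) = -9 + 3*(8*1 + 1) = -9 + 3*(8 + 1) = -9 + 3*9 = -9 + 27 = 18)
m(d, U) = 123
35502 - m(v(z(1, -2)), B) = 35502 - 1*123 = 35502 - 123 = 35379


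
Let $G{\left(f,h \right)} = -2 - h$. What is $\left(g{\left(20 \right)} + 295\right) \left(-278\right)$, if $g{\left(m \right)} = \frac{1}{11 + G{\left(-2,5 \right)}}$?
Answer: $- \frac{164159}{2} \approx -82080.0$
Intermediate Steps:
$g{\left(m \right)} = \frac{1}{4}$ ($g{\left(m \right)} = \frac{1}{11 - 7} = \frac{1}{4}$)
$\left(g{\left(20 \right)} + 295\right) \left(-278\right) = \left(\frac{1}{4} + 295\right) \left(-278\right) = \frac{1181}{4} \left(-278\right) = - \frac{164159}{2}$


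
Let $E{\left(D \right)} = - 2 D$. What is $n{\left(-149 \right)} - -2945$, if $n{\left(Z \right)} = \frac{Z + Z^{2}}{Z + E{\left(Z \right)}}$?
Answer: $3093$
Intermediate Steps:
$n{\left(Z \right)} = - \frac{Z + Z^{2}}{Z}$ ($n{\left(Z \right)} = \frac{Z + Z^{2}}{Z - 2 Z} = \frac{Z + Z^{2}}{\left(-1\right) Z} = \left(Z + Z^{2}\right) \left(- \frac{1}{Z}\right) = - \frac{Z + Z^{2}}{Z}$)
$n{\left(-149 \right)} - -2945 = \left(-1 - -149\right) - -2945 = \left(-1 + 149\right) + 2945 = 148 + 2945 = 3093$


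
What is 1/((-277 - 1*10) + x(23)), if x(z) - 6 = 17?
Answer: -1/264 ≈ -0.0037879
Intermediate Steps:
x(z) = 23 (x(z) = 6 + 17 = 23)
1/((-277 - 1*10) + x(23)) = 1/((-277 - 1*10) + 23) = 1/((-277 - 10) + 23) = 1/(-287 + 23) = 1/(-264) = -1/264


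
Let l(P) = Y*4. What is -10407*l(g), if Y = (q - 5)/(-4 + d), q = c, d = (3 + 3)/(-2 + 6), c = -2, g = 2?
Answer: -582792/5 ≈ -1.1656e+5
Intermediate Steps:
d = 3/2 (d = 6/4 = 6*(¼) = 3/2 ≈ 1.5000)
q = -2
Y = 14/5 (Y = (-2 - 5)/(-4 + 3/2) = -7/(-5/2) = -7*(-⅖) = 14/5 ≈ 2.8000)
l(P) = 56/5 (l(P) = (14/5)*4 = 56/5)
-10407*l(g) = -10407*56/5 = -582792/5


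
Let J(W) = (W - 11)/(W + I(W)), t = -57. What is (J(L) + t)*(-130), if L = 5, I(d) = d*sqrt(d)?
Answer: 7371 + 39*sqrt(5) ≈ 7458.2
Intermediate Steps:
I(d) = d**(3/2)
J(W) = (-11 + W)/(W + W**(3/2)) (J(W) = (W - 11)/(W + W**(3/2)) = (-11 + W)/(W + W**(3/2)))
(J(L) + t)*(-130) = ((-11 + 5)/(5 + 5**(3/2)) - 57)*(-130) = (-6/(5 + 5*sqrt(5)) - 57)*(-130) = (-57 - 6/(5 + 5*sqrt(5)))*(-130) = 7410 + 780/(5 + 5*sqrt(5))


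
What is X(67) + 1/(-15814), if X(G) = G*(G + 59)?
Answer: 133501787/15814 ≈ 8442.0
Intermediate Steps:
X(G) = G*(59 + G)
X(67) + 1/(-15814) = 67*(59 + 67) + 1/(-15814) = 67*126 - 1/15814 = 8442 - 1/15814 = 133501787/15814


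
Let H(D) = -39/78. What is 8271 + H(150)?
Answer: 16541/2 ≈ 8270.5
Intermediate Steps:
H(D) = -1/2 (H(D) = -39*1/78 = -1/2)
8271 + H(150) = 8271 - 1/2 = 16541/2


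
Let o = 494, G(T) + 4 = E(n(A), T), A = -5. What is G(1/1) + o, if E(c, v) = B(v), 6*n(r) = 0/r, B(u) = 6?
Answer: 496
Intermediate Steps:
n(r) = 0 (n(r) = (0/r)/6 = (⅙)*0 = 0)
E(c, v) = 6
G(T) = 2 (G(T) = -4 + 6 = 2)
G(1/1) + o = 2 + 494 = 496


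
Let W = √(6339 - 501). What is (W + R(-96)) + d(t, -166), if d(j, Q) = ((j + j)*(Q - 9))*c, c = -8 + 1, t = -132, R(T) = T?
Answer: -323496 + √5838 ≈ -3.2342e+5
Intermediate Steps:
W = √5838 ≈ 76.407
c = -7
d(j, Q) = -14*j*(-9 + Q) (d(j, Q) = ((j + j)*(Q - 9))*(-7) = ((2*j)*(-9 + Q))*(-7) = (2*j*(-9 + Q))*(-7) = -14*j*(-9 + Q))
(W + R(-96)) + d(t, -166) = (√5838 - 96) + 14*(-132)*(9 - 1*(-166)) = (-96 + √5838) + 14*(-132)*(9 + 166) = (-96 + √5838) + 14*(-132)*175 = (-96 + √5838) - 323400 = -323496 + √5838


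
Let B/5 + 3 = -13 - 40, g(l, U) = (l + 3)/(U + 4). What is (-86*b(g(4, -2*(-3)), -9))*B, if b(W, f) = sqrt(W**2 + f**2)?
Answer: 2408*sqrt(8149) ≈ 2.1737e+5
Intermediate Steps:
g(l, U) = (3 + l)/(4 + U)
B = -280 (B = -15 + 5*(-13 - 40) = -15 + 5*(-53) = -15 - 265 = -280)
(-86*b(g(4, -2*(-3)), -9))*B = -86*sqrt(((3 + 4)/(4 - 2*(-3)))**2 + (-9)**2)*(-280) = -86*sqrt((7/(4 + 6))**2 + 81)*(-280) = -86*sqrt((7/10)**2 + 81)*(-280) = -86*sqrt(49/100 + 81)*(-280) = -43*sqrt(8149)/5*(-280) = 2408*sqrt(8149)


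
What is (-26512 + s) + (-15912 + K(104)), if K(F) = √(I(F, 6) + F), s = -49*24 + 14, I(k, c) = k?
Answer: -43586 + 4*√13 ≈ -43572.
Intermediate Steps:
s = -1162 (s = -1176 + 14 = -1162)
K(F) = √2*√F (K(F) = √(F + F) = √(2*F) = √2*√F)
(-26512 + s) + (-15912 + K(104)) = (-26512 - 1162) + (-15912 + √2*√104) = -27674 + (-15912 + √2*(2*√26)) = -27674 + (-15912 + 4*√13) = -43586 + 4*√13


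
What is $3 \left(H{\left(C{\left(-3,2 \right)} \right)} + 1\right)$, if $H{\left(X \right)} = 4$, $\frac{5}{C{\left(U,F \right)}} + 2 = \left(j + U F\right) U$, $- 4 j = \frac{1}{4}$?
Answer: $15$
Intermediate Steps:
$j = - \frac{1}{16}$ ($j = - \frac{1}{4 \cdot 4} = \left(- \frac{1}{4}\right) \frac{1}{4} = - \frac{1}{16} \approx -0.0625$)
$C{\left(U,F \right)} = \frac{5}{-2 + U \left(- \frac{1}{16} + F U\right)}$ ($C{\left(U,F \right)} = \frac{5}{-2 + \left(- \frac{1}{16} + U F\right) U} = \frac{5}{-2 + \left(- \frac{1}{16} + F U\right) U} = \frac{5}{-2 + U \left(- \frac{1}{16} + F U\right)}$)
$3 \left(H{\left(C{\left(-3,2 \right)} \right)} + 1\right) = 3 \left(4 + 1\right) = 3 \cdot 5 = 15$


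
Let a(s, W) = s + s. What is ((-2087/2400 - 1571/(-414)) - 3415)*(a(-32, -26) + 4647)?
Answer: -2589576500549/165600 ≈ -1.5638e+7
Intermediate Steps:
a(s, W) = 2*s
((-2087/2400 - 1571/(-414)) - 3415)*(a(-32, -26) + 4647) = ((-2087/2400 - 1571/(-414)) - 3415)*(2*(-32) + 4647) = ((-2087*1/2400 - 1571*(-1/414)) - 3415)*(-64 + 4647) = ((-2087/2400 + 1571/414) - 3415)*4583 = (484397/165600 - 3415)*4583 = -565039603/165600*4583 = -2589576500549/165600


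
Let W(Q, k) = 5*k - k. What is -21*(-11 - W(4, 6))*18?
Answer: 13230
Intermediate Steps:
W(Q, k) = 4*k
-21*(-11 - W(4, 6))*18 = -21*(-11 - 4*6)*18 = -21*(-11 - 1*24)*18 = -21*(-11 - 24)*18 = -21*(-35)*18 = 735*18 = 13230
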